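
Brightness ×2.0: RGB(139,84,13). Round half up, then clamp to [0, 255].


Multiply each channel by 2.0, round half up, clamp to [0, 255]
R: 139×2.0 = 278 → clamp → 255
G: 84×2.0 = 168
B: 13×2.0 = 26
= RGB(255, 168, 26)


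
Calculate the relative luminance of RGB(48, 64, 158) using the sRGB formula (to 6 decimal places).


Linearize each channel (sRGB transfer function): c = v/255; c_lin = c/12.92 if c ≤ 0.04045, else ((c+0.055)/1.055)^2.4
  R: 48/255 ≈ 0.188235 > 0.04045 → ((0.188235+0.055)/1.055)^2.4 ≈ 0.029557
  G: 64/255 ≈ 0.250980 > 0.04045 → ((0.250980+0.055)/1.055)^2.4 ≈ 0.051269
  B: 158/255 ≈ 0.619608 > 0.04045 → ((0.619608+0.055)/1.055)^2.4 ≈ 0.341914
R_lin = 0.029557, G_lin = 0.051269, B_lin = 0.341914
L = 0.2126×R + 0.7152×G + 0.0722×B
L = 0.2126×0.029557 + 0.7152×0.051269 + 0.0722×0.341914
L ≈ 0.067638


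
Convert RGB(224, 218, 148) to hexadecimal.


R = 224 → E0 (hex)
G = 218 → DA (hex)
B = 148 → 94 (hex)
Hex = #E0DA94


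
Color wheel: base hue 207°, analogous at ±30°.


Base hue: 207°
Left analog: (207 - 30) mod 360 = 177°
Right analog: (207 + 30) mod 360 = 237°
Analogous hues = 177° and 237°


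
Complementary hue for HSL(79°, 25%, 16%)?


Complement = opposite side of color wheel = hue + 180°
H' = (79 + 180) mod 360 = 259°
S and L unchanged.
= HSL(259°, 25%, 16%)


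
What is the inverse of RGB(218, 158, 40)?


Invert: (255-R, 255-G, 255-B)
R: 255-218 = 37
G: 255-158 = 97
B: 255-40 = 215
= RGB(37, 97, 215)


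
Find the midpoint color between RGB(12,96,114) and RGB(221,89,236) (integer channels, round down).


Midpoint: each channel = ⌊(C₁+C₂)/2⌋
R: ⌊(12+221)/2⌋ = 116
G: ⌊(96+89)/2⌋ = 92
B: ⌊(114+236)/2⌋ = 175
= RGB(116, 92, 175)


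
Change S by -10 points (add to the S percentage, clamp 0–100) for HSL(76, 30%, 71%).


Original S = 30%
Adjustment = -10 percentage points
New S = 30 + (-10) = 20
Clamp to [0, 100] → 20
= HSL(76°, 20%, 71%)


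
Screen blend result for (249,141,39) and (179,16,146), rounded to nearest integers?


Screen: C = 255 - (255-A)×(255-B)/255, rounded to nearest integer
R: 255 - (255-249)×(255-179)/255 = 255 - 456/255 ≈ 255 - 1.788 = 253.212 → 253
G: 255 - (255-141)×(255-16)/255 = 255 - 27246/255 ≈ 255 - 106.847 = 148.153 → 148
B: 255 - (255-39)×(255-146)/255 = 255 - 23544/255 ≈ 255 - 92.329 = 162.671 → 163
= RGB(253, 148, 163)


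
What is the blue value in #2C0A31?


Color: #2C0A31
R = 2C = 44
G = 0A = 10
B = 31 = 49
Blue = 49


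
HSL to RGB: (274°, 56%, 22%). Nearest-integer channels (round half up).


H=274°, S=0.56, L=0.22
C = (1-|2L-1|)×S = (1-|-0.56|)×0.56 = 0.2464
H' = H/60 = 274/60 ≈ 4.5667; X = C×(1-|H' mod 2 - 1|) ≈ 0.1396
m = L - C/2 = 0.22 - 0.1232 = 0.0968
Sector ⌊H'⌋ = 4 → (R',G',B') = (≈0.1396, 0.0, 0.2464)
RGB = ((R'+m)×255, (G'+m)×255, (B'+m)×255) = (60.2888, 24.684, 87.516)
Round half up → RGB(60, 25, 88)


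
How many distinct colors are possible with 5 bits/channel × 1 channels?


Total bits = 5 bits/channel × 1 channels = 5 bits
Distinct colors = 2^5
= 32 colors


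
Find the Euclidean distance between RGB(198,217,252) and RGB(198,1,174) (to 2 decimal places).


d = √[(R₁-R₂)² + (G₁-G₂)² + (B₁-B₂)²]
d = √[(198-198)² + (217-1)² + (252-174)²]
d = √[0 + 46656 + 6084]
d = √52740
d ≈ 229.65


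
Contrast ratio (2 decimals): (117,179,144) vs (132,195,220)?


Linearize each sRGB channel c=v/255: c/12.92 if c ≤ 0.04045 else ((c+0.055)/1.055)^2.4
L = 0.2126×R_lin + 0.7152×G_lin + 0.0722×B_lin
Color 1 (117,179,144):
  R=117: 117/255≈0.4588 > 0.04045 → ((0.4588+0.055)/1.055)^2.4 ≈ 0.17789
  G=179: 179/255≈0.7020 > 0.04045 → ((0.7020+0.055)/1.055)^2.4 ≈ 0.45079
  B=144: 144/255≈0.5647 > 0.04045 → ((0.5647+0.055)/1.055)^2.4 ≈ 0.27889
  L1 = 0.2126×0.17789 + 0.7152×0.45079 + 0.0722×0.27889 ≈ 0.38036
Color 2 (132,195,220):
  R=132: 132/255≈0.5176 > 0.04045 → ((0.5176+0.055)/1.055)^2.4 ≈ 0.23074
  G=195: 195/255≈0.7647 > 0.04045 → ((0.7647+0.055)/1.055)^2.4 ≈ 0.54572
  B=220: 220/255≈0.8627 > 0.04045 → ((0.8627+0.055)/1.055)^2.4 ≈ 0.71569
  L2 = 0.2126×0.23074 + 0.7152×0.54572 + 0.0722×0.71569 ≈ 0.49103
Lighter = 0.49103, Darker = 0.38036
Ratio = (L_lighter + 0.05) / (L_darker + 0.05)
Ratio = (0.49103 + 0.05) / (0.38036 + 0.05) = 0.54103 / 0.43036 ≈ 1.2572
Ratio ≈ 1.26:1


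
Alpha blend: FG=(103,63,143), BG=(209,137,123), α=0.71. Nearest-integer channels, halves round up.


C = α×F + (1-α)×B, with 1-α = 0.29
R: 0.71×103 + 0.29×209 = 73.13 + 60.61 = 133.74 → 134
G: 0.71×63 + 0.29×137 = 44.73 + 39.73 = 84.46 → 84
B: 0.71×143 + 0.29×123 = 101.53 + 35.67 = 137.20 → 137
= RGB(134, 84, 137)


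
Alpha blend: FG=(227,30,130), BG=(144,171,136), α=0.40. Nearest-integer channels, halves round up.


C = α×F + (1-α)×B, with 1-α = 0.60
R: 0.40×227 + 0.60×144 = 90.80 + 86.40 = 177.20 → 177
G: 0.40×30 + 0.60×171 = 12.00 + 102.60 = 114.60 → 115
B: 0.40×130 + 0.60×136 = 52.00 + 81.60 = 133.60 → 134
= RGB(177, 115, 134)


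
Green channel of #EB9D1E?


Color: #EB9D1E
R = EB = 235
G = 9D = 157
B = 1E = 30
Green = 157


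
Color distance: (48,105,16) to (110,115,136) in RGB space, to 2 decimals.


d = √[(R₁-R₂)² + (G₁-G₂)² + (B₁-B₂)²]
d = √[(48-110)² + (105-115)² + (16-136)²]
d = √[3844 + 100 + 14400]
d = √18344
d ≈ 135.44


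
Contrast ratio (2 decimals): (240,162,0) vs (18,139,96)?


Linearize each sRGB channel c=v/255: c/12.92 if c ≤ 0.04045 else ((c+0.055)/1.055)^2.4
L = 0.2126×R_lin + 0.7152×G_lin + 0.0722×B_lin
Color 1 (240,162,0):
  R=240: 240/255≈0.9412 > 0.04045 → ((0.9412+0.055)/1.055)^2.4 ≈ 0.87137
  G=162: 162/255≈0.6353 > 0.04045 → ((0.6353+0.055)/1.055)^2.4 ≈ 0.36131
  B=0: 0/255≈0.0000 ≤ 0.04045 → 0.0000/12.92 ≈ 0.00000
  L1 = 0.2126×0.87137 + 0.7152×0.36131 + 0.0722×0.00000 ≈ 0.44366
Color 2 (18,139,96):
  R=18: 18/255≈0.0706 > 0.04045 → ((0.0706+0.055)/1.055)^2.4 ≈ 0.00605
  G=139: 139/255≈0.5451 > 0.04045 → ((0.5451+0.055)/1.055)^2.4 ≈ 0.25818
  B=96: 96/255≈0.3765 > 0.04045 → ((0.3765+0.055)/1.055)^2.4 ≈ 0.11697
  L2 = 0.2126×0.00605 + 0.7152×0.25818 + 0.0722×0.11697 ≈ 0.19438
Lighter = 0.44366, Darker = 0.19438
Ratio = (L_lighter + 0.05) / (L_darker + 0.05)
Ratio = (0.44366 + 0.05) / (0.19438 + 0.05) = 0.49366 / 0.24438 ≈ 2.0200
Ratio ≈ 2.02:1


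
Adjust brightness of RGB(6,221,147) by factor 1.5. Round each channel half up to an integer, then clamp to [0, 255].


Multiply each channel by 1.5, round half up, clamp to [0, 255]
R: 6×1.5 = 9
G: 221×1.5 = 331.5 → round → 332 → clamp → 255
B: 147×1.5 = 220.5 → round → 221
= RGB(9, 255, 221)


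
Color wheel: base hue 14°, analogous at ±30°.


Base hue: 14°
Left analog: (14 - 30) mod 360 = 344°
Right analog: (14 + 30) mod 360 = 44°
Analogous hues = 344° and 44°


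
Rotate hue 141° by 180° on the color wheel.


New hue = (H + rotation) mod 360
New hue = (141 + 180) mod 360
= 321 mod 360
= 321°


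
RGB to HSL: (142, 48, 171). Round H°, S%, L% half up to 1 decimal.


Normalize: R'=142/255≈0.5569, G'=48/255≈0.1882, B'=171/255≈0.6706
Max=171/255, Min=48/255, Δ=Max-Min=123/255
L = (Max+Min)/2 = (171+48)/510 = 219/510 = 0.42941… → L = 42.9%
L ≤ 0.5 → S = Δ/(Max+Min) = 123/(171+48) = 123/219 = 0.56164… → S = 56.2%
(the 1/255 factors cancel in S and H, so raw channel differences can be used)
Max is B' → H = 60 × ((R-G)/Δ + 4) = 60 × ((142-48)/123 + 4)
  94/123 + 4 = 0.7642… + 4 = 4.7642…
  H = 60 × 4.7642… = 285.853…° → H = 285.9°
= HSL(285.9°, 56.2%, 42.9%)


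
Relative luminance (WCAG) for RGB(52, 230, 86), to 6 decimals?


Linearize each channel (sRGB transfer function): c = v/255; c_lin = c/12.92 if c ≤ 0.04045, else ((c+0.055)/1.055)^2.4
  R: 52/255 ≈ 0.203922 > 0.04045 → ((0.203922+0.055)/1.055)^2.4 ≈ 0.034340
  G: 230/255 ≈ 0.901961 > 0.04045 → ((0.901961+0.055)/1.055)^2.4 ≈ 0.791298
  B: 86/255 ≈ 0.337255 > 0.04045 → ((0.337255+0.055)/1.055)^2.4 ≈ 0.093059
R_lin = 0.034340, G_lin = 0.791298, B_lin = 0.093059
L = 0.2126×R + 0.7152×G + 0.0722×B
L = 0.2126×0.034340 + 0.7152×0.791298 + 0.0722×0.093059
L ≈ 0.579956


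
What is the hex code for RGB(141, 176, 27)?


R = 141 → 8D (hex)
G = 176 → B0 (hex)
B = 27 → 1B (hex)
Hex = #8DB01B


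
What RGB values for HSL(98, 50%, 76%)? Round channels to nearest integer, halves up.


H=98°, S=0.50, L=0.76
C = (1-|2L-1|)×S = (1-|0.52|)×0.50 = 0.24
H' = H/60 = 98/60 ≈ 1.6333; X = C×(1-|H' mod 2 - 1|) = 0.088
m = L - C/2 = 0.76 - 0.12 = 0.64
Sector ⌊H'⌋ = 1 → (R',G',B') = (0.088, 0.24, 0.0)
RGB = ((R'+m)×255, (G'+m)×255, (B'+m)×255) = (185.64, 224.4, 163.2)
Round half up → RGB(186, 224, 163)


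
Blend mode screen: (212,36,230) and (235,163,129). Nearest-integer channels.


Screen: C = 255 - (255-A)×(255-B)/255, rounded to nearest integer
R: 255 - (255-212)×(255-235)/255 = 255 - 860/255 ≈ 255 - 3.373 = 251.627 → 252
G: 255 - (255-36)×(255-163)/255 = 255 - 20148/255 ≈ 255 - 79.012 = 175.988 → 176
B: 255 - (255-230)×(255-129)/255 = 255 - 3150/255 ≈ 255 - 12.353 = 242.647 → 243
= RGB(252, 176, 243)


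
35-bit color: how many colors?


Colors = 2^bits = 2^35
= 34,359,738,368 colors


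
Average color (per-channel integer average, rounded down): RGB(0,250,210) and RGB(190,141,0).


Midpoint: each channel = ⌊(C₁+C₂)/2⌋
R: ⌊(0+190)/2⌋ = 95
G: ⌊(250+141)/2⌋ = 195
B: ⌊(210+0)/2⌋ = 105
= RGB(95, 195, 105)


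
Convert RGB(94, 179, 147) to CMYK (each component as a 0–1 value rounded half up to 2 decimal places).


R'=94/255≈0.3686, G'=179/255≈0.7020, B'=147/255≈0.5765
K = 1 - max(R',G',B') = 1 - 179/255 = 76/255 = 0.29803… → 0.30
(1-R'-K)/(1-K) simplifies to (max-R)/max with max = 179:
C = (179-94)/179 = 85/179 = 0.47486… → 0.47
M = (179-179)/179 = 0/179 = 0 → 0.00
Y = (179-147)/179 = 32/179 = 0.17877… → 0.18
= CMYK(0.47, 0.00, 0.18, 0.30)


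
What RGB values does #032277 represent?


03 → 3 (R)
22 → 34 (G)
77 → 119 (B)
= RGB(3, 34, 119)


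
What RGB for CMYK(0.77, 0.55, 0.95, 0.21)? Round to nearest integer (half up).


R = 255 × (1-C) × (1-K) = 255 × 0.23 × 0.79 = 46.3335 → 46
G = 255 × (1-M) × (1-K) = 255 × 0.45 × 0.79 = 90.6525 → 91
B = 255 × (1-Y) × (1-K) = 255 × 0.05 × 0.79 = 10.0725 → 10
= RGB(46, 91, 10)


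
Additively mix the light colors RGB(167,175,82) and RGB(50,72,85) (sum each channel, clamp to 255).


Additive: each channel = min(255, C₁+C₂)
R: 167+50 = 217 → 217
G: 175+72 = 247 → 247
B: 82+85 = 167 → 167
= RGB(217, 247, 167)


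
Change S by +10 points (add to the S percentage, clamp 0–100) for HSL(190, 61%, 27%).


Original S = 61%
Adjustment = +10 percentage points
New S = 61 + (10) = 71
Clamp to [0, 100] → 71
= HSL(190°, 71%, 27%)


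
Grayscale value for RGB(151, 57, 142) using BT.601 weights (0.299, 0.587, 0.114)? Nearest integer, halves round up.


Gray = 0.299×R + 0.587×G + 0.114×B
Gray = 0.299×151 + 0.587×57 + 0.114×142
Gray = 45.149 + 33.459 + 16.188
Gray = 94.796 → round half up → 95
Gray = 95


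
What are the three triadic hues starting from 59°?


Triadic: equally spaced at 120° intervals
H1 = 59°
H2 = (59 + 120) mod 360 = 179°
H3 = (59 + 240) mod 360 = 299°
Triadic = 59°, 179°, 299°


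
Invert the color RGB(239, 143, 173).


Invert: (255-R, 255-G, 255-B)
R: 255-239 = 16
G: 255-143 = 112
B: 255-173 = 82
= RGB(16, 112, 82)


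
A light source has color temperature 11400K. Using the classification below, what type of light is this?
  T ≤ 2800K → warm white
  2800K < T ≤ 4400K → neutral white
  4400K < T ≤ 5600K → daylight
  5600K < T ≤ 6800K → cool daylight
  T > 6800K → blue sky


Temperature: 11400K
11400K > 6800K → blue sky
Classification: blue sky


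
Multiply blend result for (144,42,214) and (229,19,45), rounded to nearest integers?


Multiply: C = A×B/255, rounded to nearest integer
R: 144×229/255 = 32976/255 ≈ 129.318 → 129
G: 42×19/255 = 798/255 ≈ 3.129 → 3
B: 214×45/255 = 9630/255 ≈ 37.765 → 38
= RGB(129, 3, 38)


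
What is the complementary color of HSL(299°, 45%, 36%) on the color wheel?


Complement = opposite side of color wheel = hue + 180°
H' = (299 + 180) mod 360 = 119°
S and L unchanged.
= HSL(119°, 45%, 36%)


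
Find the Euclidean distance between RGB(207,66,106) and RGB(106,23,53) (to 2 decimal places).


d = √[(R₁-R₂)² + (G₁-G₂)² + (B₁-B₂)²]
d = √[(207-106)² + (66-23)² + (106-53)²]
d = √[10201 + 1849 + 2809]
d = √14859
d ≈ 121.90


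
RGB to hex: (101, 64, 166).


R = 101 → 65 (hex)
G = 64 → 40 (hex)
B = 166 → A6 (hex)
Hex = #6540A6


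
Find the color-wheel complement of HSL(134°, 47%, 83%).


Complement = opposite side of color wheel = hue + 180°
H' = (134 + 180) mod 360 = 314°
S and L unchanged.
= HSL(314°, 47%, 83%)


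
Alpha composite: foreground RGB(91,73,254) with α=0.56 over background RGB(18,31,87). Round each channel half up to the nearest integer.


C = α×F + (1-α)×B, with 1-α = 0.44
R: 0.56×91 + 0.44×18 = 50.96 + 7.92 = 58.88 → 59
G: 0.56×73 + 0.44×31 = 40.88 + 13.64 = 54.52 → 55
B: 0.56×254 + 0.44×87 = 142.24 + 38.28 = 180.52 → 181
= RGB(59, 55, 181)


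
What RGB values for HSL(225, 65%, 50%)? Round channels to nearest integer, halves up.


H=225°, S=0.65, L=0.50
C = (1-|2L-1|)×S = (1-|0.00|)×0.65 = 0.65
H' = H/60 = 225/60 ≈ 3.7500; X = C×(1-|H' mod 2 - 1|) = 0.1625
m = L - C/2 = 0.50 - 0.325 = 0.175
Sector ⌊H'⌋ = 3 → (R',G',B') = (0.0, 0.1625, 0.65)
RGB = ((R'+m)×255, (G'+m)×255, (B'+m)×255) = (44.625, 86.0625, 210.375)
Round half up → RGB(45, 86, 210)


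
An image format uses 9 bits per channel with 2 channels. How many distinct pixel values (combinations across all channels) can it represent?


Total bits = 9 bits/channel × 2 channels = 18 bits
Distinct pixel values = 2^18
= 262,144 pixel values


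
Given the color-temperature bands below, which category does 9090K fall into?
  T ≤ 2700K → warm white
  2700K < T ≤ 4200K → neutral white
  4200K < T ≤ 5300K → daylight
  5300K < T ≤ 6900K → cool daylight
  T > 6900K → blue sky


Temperature: 9090K
9090K > 6900K → blue sky
Classification: blue sky


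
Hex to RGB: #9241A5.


92 → 146 (R)
41 → 65 (G)
A5 → 165 (B)
= RGB(146, 65, 165)


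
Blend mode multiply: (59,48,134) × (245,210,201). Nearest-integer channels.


Multiply: C = A×B/255, rounded to nearest integer
R: 59×245/255 = 14455/255 ≈ 56.686 → 57
G: 48×210/255 = 10080/255 ≈ 39.529 → 40
B: 134×201/255 = 26934/255 ≈ 105.624 → 106
= RGB(57, 40, 106)


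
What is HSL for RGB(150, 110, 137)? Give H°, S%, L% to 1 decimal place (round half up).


Normalize: R'=150/255≈0.5882, G'=110/255≈0.4314, B'=137/255≈0.5373
Max=150/255, Min=110/255, Δ=Max-Min=40/255
L = (Max+Min)/2 = (150+110)/510 = 260/510 = 0.50980… → L = 51.0%
L > 0.5 → S = Δ/(2-Max-Min) = 40/(510-150-110) = 40/250 = 0.16 → S = 16.0%
(the 1/255 factors cancel in S and H, so raw channel differences can be used)
Max is R' → H = 60 × (((G-B)/Δ) mod 6) = 60 × (((110-137)/40) mod 6)
  (-27)/40 = -0.675; negative, so add 6 → 5.325
  H = 60 × 5.325 = 319.5° → H = 319.5°
= HSL(319.5°, 16.0%, 51.0%)


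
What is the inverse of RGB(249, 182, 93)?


Invert: (255-R, 255-G, 255-B)
R: 255-249 = 6
G: 255-182 = 73
B: 255-93 = 162
= RGB(6, 73, 162)


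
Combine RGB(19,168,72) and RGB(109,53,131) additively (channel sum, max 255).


Additive: each channel = min(255, C₁+C₂)
R: 19+109 = 128 → 128
G: 168+53 = 221 → 221
B: 72+131 = 203 → 203
= RGB(128, 221, 203)


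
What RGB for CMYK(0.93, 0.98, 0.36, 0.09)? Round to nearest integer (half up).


R = 255 × (1-C) × (1-K) = 255 × 0.07 × 0.91 = 16.2435 → 16
G = 255 × (1-M) × (1-K) = 255 × 0.02 × 0.91 = 4.641 → 5
B = 255 × (1-Y) × (1-K) = 255 × 0.64 × 0.91 = 148.512 → 149
= RGB(16, 5, 149)


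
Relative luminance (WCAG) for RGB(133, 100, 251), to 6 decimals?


Linearize each channel (sRGB transfer function): c = v/255; c_lin = c/12.92 if c ≤ 0.04045, else ((c+0.055)/1.055)^2.4
  R: 133/255 ≈ 0.521569 > 0.04045 → ((0.521569+0.055)/1.055)^2.4 ≈ 0.234551
  G: 100/255 ≈ 0.392157 > 0.04045 → ((0.392157+0.055)/1.055)^2.4 ≈ 0.127438
  B: 251/255 ≈ 0.984314 > 0.04045 → ((0.984314+0.055)/1.055)^2.4 ≈ 0.964686
R_lin = 0.234551, G_lin = 0.127438, B_lin = 0.964686
L = 0.2126×R + 0.7152×G + 0.0722×B
L = 0.2126×0.234551 + 0.7152×0.127438 + 0.0722×0.964686
L ≈ 0.210659


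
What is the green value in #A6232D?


Color: #A6232D
R = A6 = 166
G = 23 = 35
B = 2D = 45
Green = 35


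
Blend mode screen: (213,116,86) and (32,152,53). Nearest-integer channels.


Screen: C = 255 - (255-A)×(255-B)/255, rounded to nearest integer
R: 255 - (255-213)×(255-32)/255 = 255 - 9366/255 ≈ 255 - 36.729 = 218.271 → 218
G: 255 - (255-116)×(255-152)/255 = 255 - 14317/255 ≈ 255 - 56.145 = 198.855 → 199
B: 255 - (255-86)×(255-53)/255 = 255 - 34138/255 ≈ 255 - 133.875 = 121.125 → 121
= RGB(218, 199, 121)


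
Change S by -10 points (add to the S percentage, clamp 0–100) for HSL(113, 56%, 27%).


Original S = 56%
Adjustment = -10 percentage points
New S = 56 + (-10) = 46
Clamp to [0, 100] → 46
= HSL(113°, 46%, 27%)


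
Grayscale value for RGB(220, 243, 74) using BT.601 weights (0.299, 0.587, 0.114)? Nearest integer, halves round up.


Gray = 0.299×R + 0.587×G + 0.114×B
Gray = 0.299×220 + 0.587×243 + 0.114×74
Gray = 65.780 + 142.641 + 8.436
Gray = 216.857 → round half up → 217
Gray = 217


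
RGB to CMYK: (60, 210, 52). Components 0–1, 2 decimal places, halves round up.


R'=60/255≈0.2353, G'=210/255≈0.8235, B'=52/255≈0.2039
K = 1 - max(R',G',B') = 1 - 210/255 = 45/255 = 0.17647… → 0.18
(1-R'-K)/(1-K) simplifies to (max-R)/max with max = 210:
C = (210-60)/210 = 150/210 = 0.71428… → 0.71
M = (210-210)/210 = 0/210 = 0 → 0.00
Y = (210-52)/210 = 158/210 = 0.75238… → 0.75
= CMYK(0.71, 0.00, 0.75, 0.18)


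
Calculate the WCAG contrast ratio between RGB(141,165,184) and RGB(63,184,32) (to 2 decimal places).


Linearize each sRGB channel c=v/255: c/12.92 if c ≤ 0.04045 else ((c+0.055)/1.055)^2.4
L = 0.2126×R_lin + 0.7152×G_lin + 0.0722×B_lin
Color 1 (141,165,184):
  R=141: 141/255≈0.5529 > 0.04045 → ((0.5529+0.055)/1.055)^2.4 ≈ 0.26636
  G=165: 165/255≈0.6471 > 0.04045 → ((0.6471+0.055)/1.055)^2.4 ≈ 0.37626
  B=184: 184/255≈0.7216 > 0.04045 → ((0.7216+0.055)/1.055)^2.4 ≈ 0.47932
  L1 = 0.2126×0.26636 + 0.7152×0.37626 + 0.0722×0.47932 ≈ 0.36034
Color 2 (63,184,32):
  R=63: 63/255≈0.2471 > 0.04045 → ((0.2471+0.055)/1.055)^2.4 ≈ 0.04971
  G=184: 184/255≈0.7216 > 0.04045 → ((0.7216+0.055)/1.055)^2.4 ≈ 0.47932
  B=32: 32/255≈0.1255 > 0.04045 → ((0.1255+0.055)/1.055)^2.4 ≈ 0.01444
  L2 = 0.2126×0.04971 + 0.7152×0.47932 + 0.0722×0.01444 ≈ 0.35442
Lighter = 0.36034, Darker = 0.35442
Ratio = (L_lighter + 0.05) / (L_darker + 0.05)
Ratio = (0.36034 + 0.05) / (0.35442 + 0.05) = 0.41034 / 0.40442 ≈ 1.0146
Ratio ≈ 1.01:1


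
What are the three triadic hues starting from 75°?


Triadic: equally spaced at 120° intervals
H1 = 75°
H2 = (75 + 120) mod 360 = 195°
H3 = (75 + 240) mod 360 = 315°
Triadic = 75°, 195°, 315°


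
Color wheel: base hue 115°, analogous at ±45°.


Base hue: 115°
Left analog: (115 - 45) mod 360 = 70°
Right analog: (115 + 45) mod 360 = 160°
Analogous hues = 70° and 160°


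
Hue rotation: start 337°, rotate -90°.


New hue = (H + rotation) mod 360
New hue = (337 -90) mod 360
= 247 mod 360
= 247°


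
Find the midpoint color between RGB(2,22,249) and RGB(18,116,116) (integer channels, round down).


Midpoint: each channel = ⌊(C₁+C₂)/2⌋
R: ⌊(2+18)/2⌋ = 10
G: ⌊(22+116)/2⌋ = 69
B: ⌊(249+116)/2⌋ = 182
= RGB(10, 69, 182)


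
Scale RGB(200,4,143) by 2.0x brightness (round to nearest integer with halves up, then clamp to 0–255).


Multiply each channel by 2.0, round half up, clamp to [0, 255]
R: 200×2.0 = 400 → clamp → 255
G: 4×2.0 = 8
B: 143×2.0 = 286 → clamp → 255
= RGB(255, 8, 255)


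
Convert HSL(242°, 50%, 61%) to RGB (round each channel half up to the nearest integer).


H=242°, S=0.50, L=0.61
C = (1-|2L-1|)×S = (1-|0.22|)×0.50 = 0.39
H' = H/60 = 242/60 ≈ 4.0333; X = C×(1-|H' mod 2 - 1|) = 0.013
m = L - C/2 = 0.61 - 0.195 = 0.415
Sector ⌊H'⌋ = 4 → (R',G',B') = (0.013, 0.0, 0.39)
RGB = ((R'+m)×255, (G'+m)×255, (B'+m)×255) = (109.14, 105.825, 205.275)
Round half up → RGB(109, 106, 205)


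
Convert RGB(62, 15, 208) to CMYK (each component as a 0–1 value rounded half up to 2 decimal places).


R'=62/255≈0.2431, G'=15/255≈0.0588, B'=208/255≈0.8157
K = 1 - max(R',G',B') = 1 - 208/255 = 47/255 = 0.18431… → 0.18
(1-R'-K)/(1-K) simplifies to (max-R)/max with max = 208:
C = (208-62)/208 = 146/208 = 0.70192… → 0.70
M = (208-15)/208 = 193/208 = 0.92788… → 0.93
Y = (208-208)/208 = 0/208 = 0 → 0.00
= CMYK(0.70, 0.93, 0.00, 0.18)


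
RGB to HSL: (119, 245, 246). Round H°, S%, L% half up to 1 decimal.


Normalize: R'=119/255≈0.4667, G'=245/255≈0.9608, B'=246/255≈0.9647
Max=246/255, Min=119/255, Δ=Max-Min=127/255
L = (Max+Min)/2 = (246+119)/510 = 365/510 = 0.71568… → L = 71.6%
L > 0.5 → S = Δ/(2-Max-Min) = 127/(510-246-119) = 127/145 = 0.87586… → S = 87.6%
(the 1/255 factors cancel in S and H, so raw channel differences can be used)
Max is B' → H = 60 × ((R-G)/Δ + 4) = 60 × ((119-245)/127 + 4)
  -126/127 + 4 = -0.9921… + 4 = 3.0078…
  H = 60 × 3.0078… = 180.472…° → H = 180.5°
= HSL(180.5°, 87.6%, 71.6%)


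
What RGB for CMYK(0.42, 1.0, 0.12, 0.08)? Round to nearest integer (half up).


R = 255 × (1-C) × (1-K) = 255 × 0.58 × 0.92 = 136.068 → 136
G = 255 × (1-M) × (1-K) = 255 × 0.00 × 0.92 = 0
B = 255 × (1-Y) × (1-K) = 255 × 0.88 × 0.92 = 206.448 → 206
= RGB(136, 0, 206)


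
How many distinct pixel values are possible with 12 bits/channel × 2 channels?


Total bits = 12 bits/channel × 2 channels = 24 bits
Distinct pixel values = 2^24
= 16,777,216 pixel values


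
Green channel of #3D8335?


Color: #3D8335
R = 3D = 61
G = 83 = 131
B = 35 = 53
Green = 131


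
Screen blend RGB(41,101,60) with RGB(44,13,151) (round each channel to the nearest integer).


Screen: C = 255 - (255-A)×(255-B)/255, rounded to nearest integer
R: 255 - (255-41)×(255-44)/255 = 255 - 45154/255 ≈ 255 - 177.075 = 77.925 → 78
G: 255 - (255-101)×(255-13)/255 = 255 - 37268/255 ≈ 255 - 146.149 = 108.851 → 109
B: 255 - (255-60)×(255-151)/255 = 255 - 20280/255 ≈ 255 - 79.529 = 175.471 → 175
= RGB(78, 109, 175)


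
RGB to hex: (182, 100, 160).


R = 182 → B6 (hex)
G = 100 → 64 (hex)
B = 160 → A0 (hex)
Hex = #B664A0


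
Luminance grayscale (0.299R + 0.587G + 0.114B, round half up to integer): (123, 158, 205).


Gray = 0.299×R + 0.587×G + 0.114×B
Gray = 0.299×123 + 0.587×158 + 0.114×205
Gray = 36.777 + 92.746 + 23.370
Gray = 152.893 → round half up → 153
Gray = 153


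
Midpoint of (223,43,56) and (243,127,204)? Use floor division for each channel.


Midpoint: each channel = ⌊(C₁+C₂)/2⌋
R: ⌊(223+243)/2⌋ = 233
G: ⌊(43+127)/2⌋ = 85
B: ⌊(56+204)/2⌋ = 130
= RGB(233, 85, 130)


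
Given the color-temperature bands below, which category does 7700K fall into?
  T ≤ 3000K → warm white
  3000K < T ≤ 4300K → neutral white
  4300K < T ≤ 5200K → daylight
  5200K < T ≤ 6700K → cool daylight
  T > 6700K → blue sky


Temperature: 7700K
7700K > 6700K → blue sky
Classification: blue sky


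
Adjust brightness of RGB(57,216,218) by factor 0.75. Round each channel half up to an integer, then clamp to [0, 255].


Multiply each channel by 0.75, round half up, clamp to [0, 255]
R: 57×0.75 = 42.75 → round → 43
G: 216×0.75 = 162
B: 218×0.75 = 163.5 → round → 164
= RGB(43, 162, 164)


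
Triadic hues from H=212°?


Triadic: equally spaced at 120° intervals
H1 = 212°
H2 = (212 + 120) mod 360 = 332°
H3 = (212 + 240) mod 360 = 92°
Triadic = 212°, 332°, 92°


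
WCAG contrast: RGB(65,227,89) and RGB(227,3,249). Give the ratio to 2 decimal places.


Linearize each sRGB channel c=v/255: c/12.92 if c ≤ 0.04045 else ((c+0.055)/1.055)^2.4
L = 0.2126×R_lin + 0.7152×G_lin + 0.0722×B_lin
Color 1 (65,227,89):
  R=65: 65/255≈0.2549 > 0.04045 → ((0.2549+0.055)/1.055)^2.4 ≈ 0.05286
  G=227: 227/255≈0.8902 > 0.04045 → ((0.8902+0.055)/1.055)^2.4 ≈ 0.76815
  B=89: 89/255≈0.3490 > 0.04045 → ((0.3490+0.055)/1.055)^2.4 ≈ 0.09990
  L1 = 0.2126×0.05286 + 0.7152×0.76815 + 0.0722×0.09990 ≈ 0.56783
Color 2 (227,3,249):
  R=227: 227/255≈0.8902 > 0.04045 → ((0.8902+0.055)/1.055)^2.4 ≈ 0.76815
  G=3: 3/255≈0.0118 ≤ 0.04045 → 0.0118/12.92 ≈ 0.00091
  B=249: 249/255≈0.9765 > 0.04045 → ((0.9765+0.055)/1.055)^2.4 ≈ 0.94731
  L2 = 0.2126×0.76815 + 0.7152×0.00091 + 0.0722×0.94731 ≈ 0.23236
Lighter = 0.56783, Darker = 0.23236
Ratio = (L_lighter + 0.05) / (L_darker + 0.05)
Ratio = (0.56783 + 0.05) / (0.23236 + 0.05) = 0.61783 / 0.28236 ≈ 2.1881
Ratio ≈ 2.19:1


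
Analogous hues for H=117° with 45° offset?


Base hue: 117°
Left analog: (117 - 45) mod 360 = 72°
Right analog: (117 + 45) mod 360 = 162°
Analogous hues = 72° and 162°


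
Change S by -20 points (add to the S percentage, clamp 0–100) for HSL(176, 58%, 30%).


Original S = 58%
Adjustment = -20 percentage points
New S = 58 + (-20) = 38
Clamp to [0, 100] → 38
= HSL(176°, 38%, 30%)


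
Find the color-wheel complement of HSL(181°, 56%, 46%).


Complement = opposite side of color wheel = hue + 180°
H' = (181 + 180) mod 360 = 1°
S and L unchanged.
= HSL(1°, 56%, 46%)


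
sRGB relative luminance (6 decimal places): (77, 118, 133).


Linearize each channel (sRGB transfer function): c = v/255; c_lin = c/12.92 if c ≤ 0.04045, else ((c+0.055)/1.055)^2.4
  R: 77/255 ≈ 0.301961 > 0.04045 → ((0.301961+0.055)/1.055)^2.4 ≈ 0.074214
  G: 118/255 ≈ 0.462745 > 0.04045 → ((0.462745+0.055)/1.055)^2.4 ≈ 0.181164
  B: 133/255 ≈ 0.521569 > 0.04045 → ((0.521569+0.055)/1.055)^2.4 ≈ 0.234551
R_lin = 0.074214, G_lin = 0.181164, B_lin = 0.234551
L = 0.2126×R + 0.7152×G + 0.0722×B
L = 0.2126×0.074214 + 0.7152×0.181164 + 0.0722×0.234551
L ≈ 0.162281


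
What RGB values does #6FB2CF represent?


6F → 111 (R)
B2 → 178 (G)
CF → 207 (B)
= RGB(111, 178, 207)


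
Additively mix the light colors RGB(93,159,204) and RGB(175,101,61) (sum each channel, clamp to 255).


Additive: each channel = min(255, C₁+C₂)
R: 93+175 = 268 → 255
G: 159+101 = 260 → 255
B: 204+61 = 265 → 255
= RGB(255, 255, 255)


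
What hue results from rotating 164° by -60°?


New hue = (H + rotation) mod 360
New hue = (164 -60) mod 360
= 104 mod 360
= 104°


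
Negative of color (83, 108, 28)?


Invert: (255-R, 255-G, 255-B)
R: 255-83 = 172
G: 255-108 = 147
B: 255-28 = 227
= RGB(172, 147, 227)


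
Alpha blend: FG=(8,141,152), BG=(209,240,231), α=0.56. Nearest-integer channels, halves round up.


C = α×F + (1-α)×B, with 1-α = 0.44
R: 0.56×8 + 0.44×209 = 4.48 + 91.96 = 96.44 → 96
G: 0.56×141 + 0.44×240 = 78.96 + 105.60 = 184.56 → 185
B: 0.56×152 + 0.44×231 = 85.12 + 101.64 = 186.76 → 187
= RGB(96, 185, 187)


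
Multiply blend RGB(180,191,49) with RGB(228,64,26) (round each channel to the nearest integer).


Multiply: C = A×B/255, rounded to nearest integer
R: 180×228/255 = 41040/255 ≈ 160.941 → 161
G: 191×64/255 = 12224/255 ≈ 47.937 → 48
B: 49×26/255 = 1274/255 ≈ 4.996 → 5
= RGB(161, 48, 5)


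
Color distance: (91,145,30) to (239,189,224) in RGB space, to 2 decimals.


d = √[(R₁-R₂)² + (G₁-G₂)² + (B₁-B₂)²]
d = √[(91-239)² + (145-189)² + (30-224)²]
d = √[21904 + 1936 + 37636]
d = √61476
d ≈ 247.94


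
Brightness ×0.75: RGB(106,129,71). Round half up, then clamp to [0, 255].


Multiply each channel by 0.75, round half up, clamp to [0, 255]
R: 106×0.75 = 79.5 → round → 80
G: 129×0.75 = 96.75 → round → 97
B: 71×0.75 = 53.25 → round → 53
= RGB(80, 97, 53)


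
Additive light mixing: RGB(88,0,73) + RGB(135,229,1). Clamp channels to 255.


Additive: each channel = min(255, C₁+C₂)
R: 88+135 = 223 → 223
G: 0+229 = 229 → 229
B: 73+1 = 74 → 74
= RGB(223, 229, 74)


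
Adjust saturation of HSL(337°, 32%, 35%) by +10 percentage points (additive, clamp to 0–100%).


Original S = 32%
Adjustment = +10 percentage points
New S = 32 + (10) = 42
Clamp to [0, 100] → 42
= HSL(337°, 42%, 35%)


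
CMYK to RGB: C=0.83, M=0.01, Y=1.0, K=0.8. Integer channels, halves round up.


R = 255 × (1-C) × (1-K) = 255 × 0.17 × 0.20 = 8.67 → 9
G = 255 × (1-M) × (1-K) = 255 × 0.99 × 0.20 = 50.49 → 50
B = 255 × (1-Y) × (1-K) = 255 × 0.00 × 0.20 = 0
= RGB(9, 50, 0)


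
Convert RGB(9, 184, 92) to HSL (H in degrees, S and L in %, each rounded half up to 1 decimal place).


Normalize: R'=9/255≈0.0353, G'=184/255≈0.7216, B'=92/255≈0.3608
Max=184/255, Min=9/255, Δ=Max-Min=175/255
L = (Max+Min)/2 = (184+9)/510 = 193/510 = 0.37843… → L = 37.8%
L ≤ 0.5 → S = Δ/(Max+Min) = 175/(184+9) = 175/193 = 0.90673… → S = 90.7%
(the 1/255 factors cancel in S and H, so raw channel differences can be used)
Max is G' → H = 60 × ((B-R)/Δ + 2) = 60 × ((92-9)/175 + 2)
  83/175 + 2 = 0.4742… + 2 = 2.4742…
  H = 60 × 2.4742… = 148.457…° → H = 148.5°
= HSL(148.5°, 90.7%, 37.8%)


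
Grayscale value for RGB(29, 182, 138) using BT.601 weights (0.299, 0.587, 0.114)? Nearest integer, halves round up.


Gray = 0.299×R + 0.587×G + 0.114×B
Gray = 0.299×29 + 0.587×182 + 0.114×138
Gray = 8.671 + 106.834 + 15.732
Gray = 131.237 → round half up → 131
Gray = 131


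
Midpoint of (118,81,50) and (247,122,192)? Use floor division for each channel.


Midpoint: each channel = ⌊(C₁+C₂)/2⌋
R: ⌊(118+247)/2⌋ = 182
G: ⌊(81+122)/2⌋ = 101
B: ⌊(50+192)/2⌋ = 121
= RGB(182, 101, 121)


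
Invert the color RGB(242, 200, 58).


Invert: (255-R, 255-G, 255-B)
R: 255-242 = 13
G: 255-200 = 55
B: 255-58 = 197
= RGB(13, 55, 197)


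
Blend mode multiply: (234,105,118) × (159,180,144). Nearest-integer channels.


Multiply: C = A×B/255, rounded to nearest integer
R: 234×159/255 = 37206/255 ≈ 145.906 → 146
G: 105×180/255 = 18900/255 ≈ 74.118 → 74
B: 118×144/255 = 16992/255 ≈ 66.635 → 67
= RGB(146, 74, 67)


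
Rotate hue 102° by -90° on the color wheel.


New hue = (H + rotation) mod 360
New hue = (102 -90) mod 360
= 12 mod 360
= 12°


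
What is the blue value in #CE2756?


Color: #CE2756
R = CE = 206
G = 27 = 39
B = 56 = 86
Blue = 86


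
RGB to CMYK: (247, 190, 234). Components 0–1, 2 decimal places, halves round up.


R'=247/255≈0.9686, G'=190/255≈0.7451, B'=234/255≈0.9176
K = 1 - max(R',G',B') = 1 - 247/255 = 8/255 = 0.03137… → 0.03
(1-R'-K)/(1-K) simplifies to (max-R)/max with max = 247:
C = (247-247)/247 = 0/247 = 0 → 0.00
M = (247-190)/247 = 57/247 = 0.23076… → 0.23
Y = (247-234)/247 = 13/247 = 0.05263… → 0.05
= CMYK(0.00, 0.23, 0.05, 0.03)


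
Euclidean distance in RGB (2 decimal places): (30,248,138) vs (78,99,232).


d = √[(R₁-R₂)² + (G₁-G₂)² + (B₁-B₂)²]
d = √[(30-78)² + (248-99)² + (138-232)²]
d = √[2304 + 22201 + 8836]
d = √33341
d ≈ 182.60


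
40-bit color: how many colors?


Colors = 2^bits = 2^40
= 1,099,511,627,776 colors


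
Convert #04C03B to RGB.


04 → 4 (R)
C0 → 192 (G)
3B → 59 (B)
= RGB(4, 192, 59)


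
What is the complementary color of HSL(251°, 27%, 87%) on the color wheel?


Complement = opposite side of color wheel = hue + 180°
H' = (251 + 180) mod 360 = 71°
S and L unchanged.
= HSL(71°, 27%, 87%)


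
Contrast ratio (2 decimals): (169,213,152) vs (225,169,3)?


Linearize each sRGB channel c=v/255: c/12.92 if c ≤ 0.04045 else ((c+0.055)/1.055)^2.4
L = 0.2126×R_lin + 0.7152×G_lin + 0.0722×B_lin
Color 1 (169,213,152):
  R=169: 169/255≈0.6627 > 0.04045 → ((0.6627+0.055)/1.055)^2.4 ≈ 0.39676
  G=213: 213/255≈0.8353 > 0.04045 → ((0.8353+0.055)/1.055)^2.4 ≈ 0.66539
  B=152: 152/255≈0.5961 > 0.04045 → ((0.5961+0.055)/1.055)^2.4 ≈ 0.31399
  L1 = 0.2126×0.39676 + 0.7152×0.66539 + 0.0722×0.31399 ≈ 0.58291
Color 2 (225,169,3):
  R=225: 225/255≈0.8824 > 0.04045 → ((0.8824+0.055)/1.055)^2.4 ≈ 0.75294
  G=169: 169/255≈0.6627 > 0.04045 → ((0.6627+0.055)/1.055)^2.4 ≈ 0.39676
  B=3: 3/255≈0.0118 ≤ 0.04045 → 0.0118/12.92 ≈ 0.00091
  L2 = 0.2126×0.75294 + 0.7152×0.39676 + 0.0722×0.00091 ≈ 0.44390
Lighter = 0.58291, Darker = 0.44390
Ratio = (L_lighter + 0.05) / (L_darker + 0.05)
Ratio = (0.58291 + 0.05) / (0.44390 + 0.05) = 0.63291 / 0.49390 ≈ 1.2814
Ratio ≈ 1.28:1


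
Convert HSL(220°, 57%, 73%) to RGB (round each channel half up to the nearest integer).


H=220°, S=0.57, L=0.73
C = (1-|2L-1|)×S = (1-|0.46|)×0.57 = 0.3078
H' = H/60 = 220/60 ≈ 3.6667; X = C×(1-|H' mod 2 - 1|) = 0.1026
m = L - C/2 = 0.73 - 0.1539 = 0.5761
Sector ⌊H'⌋ = 3 → (R',G',B') = (0.0, 0.1026, 0.3078)
RGB = ((R'+m)×255, (G'+m)×255, (B'+m)×255) = (146.9055, 173.0685, 225.3945)
Round half up → RGB(147, 173, 225)


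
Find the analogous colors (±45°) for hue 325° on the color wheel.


Base hue: 325°
Left analog: (325 - 45) mod 360 = 280°
Right analog: (325 + 45) mod 360 = 10°
Analogous hues = 280° and 10°


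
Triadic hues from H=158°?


Triadic: equally spaced at 120° intervals
H1 = 158°
H2 = (158 + 120) mod 360 = 278°
H3 = (158 + 240) mod 360 = 38°
Triadic = 158°, 278°, 38°


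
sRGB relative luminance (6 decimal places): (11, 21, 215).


Linearize each channel (sRGB transfer function): c = v/255; c_lin = c/12.92 if c ≤ 0.04045, else ((c+0.055)/1.055)^2.4
  R: 11/255 ≈ 0.043137 > 0.04045 → ((0.043137+0.055)/1.055)^2.4 ≈ 0.003347
  G: 21/255 ≈ 0.082353 > 0.04045 → ((0.082353+0.055)/1.055)^2.4 ≈ 0.007499
  B: 215/255 ≈ 0.843137 > 0.04045 → ((0.843137+0.055)/1.055)^2.4 ≈ 0.679542
R_lin = 0.003347, G_lin = 0.007499, B_lin = 0.679542
L = 0.2126×R + 0.7152×G + 0.0722×B
L = 0.2126×0.003347 + 0.7152×0.007499 + 0.0722×0.679542
L ≈ 0.055138


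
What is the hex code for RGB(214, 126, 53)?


R = 214 → D6 (hex)
G = 126 → 7E (hex)
B = 53 → 35 (hex)
Hex = #D67E35


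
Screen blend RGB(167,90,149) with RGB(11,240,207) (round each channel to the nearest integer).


Screen: C = 255 - (255-A)×(255-B)/255, rounded to nearest integer
R: 255 - (255-167)×(255-11)/255 = 255 - 21472/255 ≈ 255 - 84.204 = 170.796 → 171
G: 255 - (255-90)×(255-240)/255 = 255 - 2475/255 ≈ 255 - 9.706 = 245.294 → 245
B: 255 - (255-149)×(255-207)/255 = 255 - 5088/255 ≈ 255 - 19.953 = 235.047 → 235
= RGB(171, 245, 235)


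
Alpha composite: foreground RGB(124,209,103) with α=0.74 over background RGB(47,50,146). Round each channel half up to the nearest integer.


C = α×F + (1-α)×B, with 1-α = 0.26
R: 0.74×124 + 0.26×47 = 91.76 + 12.22 = 103.98 → 104
G: 0.74×209 + 0.26×50 = 154.66 + 13.00 = 167.66 → 168
B: 0.74×103 + 0.26×146 = 76.22 + 37.96 = 114.18 → 114
= RGB(104, 168, 114)


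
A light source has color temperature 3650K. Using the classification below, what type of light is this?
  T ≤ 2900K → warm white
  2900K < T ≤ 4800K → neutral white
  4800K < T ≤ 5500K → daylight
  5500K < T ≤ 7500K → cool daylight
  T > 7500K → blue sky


Temperature: 3650K
2900K < 3650K ≤ 4800K → neutral white
Classification: neutral white


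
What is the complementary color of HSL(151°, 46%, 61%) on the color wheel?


Complement = opposite side of color wheel = hue + 180°
H' = (151 + 180) mod 360 = 331°
S and L unchanged.
= HSL(331°, 46%, 61%)


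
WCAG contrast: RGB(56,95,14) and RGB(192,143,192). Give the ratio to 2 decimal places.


Linearize each sRGB channel c=v/255: c/12.92 if c ≤ 0.04045 else ((c+0.055)/1.055)^2.4
L = 0.2126×R_lin + 0.7152×G_lin + 0.0722×B_lin
Color 1 (56,95,14):
  R=56: 56/255≈0.2196 > 0.04045 → ((0.2196+0.055)/1.055)^2.4 ≈ 0.03955
  G=95: 95/255≈0.3725 > 0.04045 → ((0.3725+0.055)/1.055)^2.4 ≈ 0.11444
  B=14: 14/255≈0.0549 > 0.04045 → ((0.0549+0.055)/1.055)^2.4 ≈ 0.00439
  L1 = 0.2126×0.03955 + 0.7152×0.11444 + 0.0722×0.00439 ≈ 0.09057
Color 2 (192,143,192):
  R=192: 192/255≈0.7529 > 0.04045 → ((0.7529+0.055)/1.055)^2.4 ≈ 0.52712
  G=143: 143/255≈0.5608 > 0.04045 → ((0.5608+0.055)/1.055)^2.4 ≈ 0.27468
  B=192: 192/255≈0.7529 > 0.04045 → ((0.7529+0.055)/1.055)^2.4 ≈ 0.52712
  L2 = 0.2126×0.52712 + 0.7152×0.27468 + 0.0722×0.52712 ≈ 0.34657
Lighter = 0.34657, Darker = 0.09057
Ratio = (L_lighter + 0.05) / (L_darker + 0.05)
Ratio = (0.34657 + 0.05) / (0.09057 + 0.05) = 0.39657 / 0.14057 ≈ 2.8212
Ratio ≈ 2.82:1


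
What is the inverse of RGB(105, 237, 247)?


Invert: (255-R, 255-G, 255-B)
R: 255-105 = 150
G: 255-237 = 18
B: 255-247 = 8
= RGB(150, 18, 8)


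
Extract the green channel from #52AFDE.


Color: #52AFDE
R = 52 = 82
G = AF = 175
B = DE = 222
Green = 175


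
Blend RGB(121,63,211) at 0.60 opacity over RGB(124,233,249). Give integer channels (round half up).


C = α×F + (1-α)×B, with 1-α = 0.40
R: 0.60×121 + 0.40×124 = 72.60 + 49.60 = 122.20 → 122
G: 0.60×63 + 0.40×233 = 37.80 + 93.20 = 131.00 → 131
B: 0.60×211 + 0.40×249 = 126.60 + 99.60 = 226.20 → 226
= RGB(122, 131, 226)


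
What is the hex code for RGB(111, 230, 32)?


R = 111 → 6F (hex)
G = 230 → E6 (hex)
B = 32 → 20 (hex)
Hex = #6FE620


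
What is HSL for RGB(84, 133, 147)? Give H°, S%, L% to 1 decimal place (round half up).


Normalize: R'=84/255≈0.3294, G'=133/255≈0.5216, B'=147/255≈0.5765
Max=147/255, Min=84/255, Δ=Max-Min=63/255
L = (Max+Min)/2 = (147+84)/510 = 231/510 = 0.45294… → L = 45.3%
L ≤ 0.5 → S = Δ/(Max+Min) = 63/(147+84) = 63/231 = 0.27272… → S = 27.3%
(the 1/255 factors cancel in S and H, so raw channel differences can be used)
Max is B' → H = 60 × ((R-G)/Δ + 4) = 60 × ((84-133)/63 + 4)
  -49/63 + 4 = -0.7777… + 4 = 3.2222…
  H = 60 × 3.2222… = 193.333…° → H = 193.3°
= HSL(193.3°, 27.3%, 45.3%)


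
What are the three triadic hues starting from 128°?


Triadic: equally spaced at 120° intervals
H1 = 128°
H2 = (128 + 120) mod 360 = 248°
H3 = (128 + 240) mod 360 = 8°
Triadic = 128°, 248°, 8°


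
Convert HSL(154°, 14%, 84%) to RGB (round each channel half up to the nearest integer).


H=154°, S=0.14, L=0.84
C = (1-|2L-1|)×S = (1-|0.68|)×0.14 = 0.0448
H' = H/60 = 154/60 ≈ 2.5667; X = C×(1-|H' mod 2 - 1|) ≈ 0.0254
m = L - C/2 = 0.84 - 0.0224 = 0.8176
Sector ⌊H'⌋ = 2 → (R',G',B') = (0.0, 0.0448, ≈0.0254)
RGB = ((R'+m)×255, (G'+m)×255, (B'+m)×255) = (208.488, 219.912, 214.9616)
Round half up → RGB(208, 220, 215)


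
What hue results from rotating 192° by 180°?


New hue = (H + rotation) mod 360
New hue = (192 + 180) mod 360
= 372 mod 360
= 12°


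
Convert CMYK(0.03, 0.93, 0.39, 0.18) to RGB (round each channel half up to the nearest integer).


R = 255 × (1-C) × (1-K) = 255 × 0.97 × 0.82 = 202.827 → 203
G = 255 × (1-M) × (1-K) = 255 × 0.07 × 0.82 = 14.637 → 15
B = 255 × (1-Y) × (1-K) = 255 × 0.61 × 0.82 = 127.551 → 128
= RGB(203, 15, 128)
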